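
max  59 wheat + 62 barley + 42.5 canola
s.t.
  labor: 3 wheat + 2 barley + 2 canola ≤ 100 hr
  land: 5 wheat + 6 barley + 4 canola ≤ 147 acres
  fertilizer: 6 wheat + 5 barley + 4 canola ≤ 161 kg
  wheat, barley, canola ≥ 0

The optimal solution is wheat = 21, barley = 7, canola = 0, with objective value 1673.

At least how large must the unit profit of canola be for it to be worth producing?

44

Check each constraint at x*: labor 77/100 (slack 23); land 147/147 (tight); fertilizer 161/161 (tight).
By complementary slackness, y = 0 for the non-binding constraint.
The binding rows give the dual system: 5·y_land + 6·y_fertilizer = 59 and 6·y_land + 5·y_fertilizer = 62.
This yields shadow prices y_land = 7, y_fertilizer = 4.
canola enters the basis when its profit ≥ yᵀa₃ = 7·4 + 4·4 = 44.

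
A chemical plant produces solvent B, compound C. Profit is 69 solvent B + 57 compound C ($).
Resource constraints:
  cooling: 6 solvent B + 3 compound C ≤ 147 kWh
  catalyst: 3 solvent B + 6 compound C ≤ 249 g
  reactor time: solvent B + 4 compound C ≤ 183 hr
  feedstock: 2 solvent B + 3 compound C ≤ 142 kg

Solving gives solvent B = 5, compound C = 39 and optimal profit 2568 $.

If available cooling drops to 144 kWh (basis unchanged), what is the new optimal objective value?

At the optimum: cooling uses 147 of 147 (binding); catalyst uses 249 of 249 (binding); reactor time uses 161 of 183 (slack = 22); feedstock uses 127 of 142 (slack = 15).
By complementary slackness, y = 0 for the non-binding constraints.
The binding rows give the dual system: 6·y_cooling + 3·y_catalyst = 69 and 3·y_cooling + 6·y_catalyst = 57.
Solving: y_cooling = 9, y_catalyst = 5.
Δz = y_cooling·Δb = 9 × (-3) = -27, so new z* = 2568 − 27 = 2541.

2541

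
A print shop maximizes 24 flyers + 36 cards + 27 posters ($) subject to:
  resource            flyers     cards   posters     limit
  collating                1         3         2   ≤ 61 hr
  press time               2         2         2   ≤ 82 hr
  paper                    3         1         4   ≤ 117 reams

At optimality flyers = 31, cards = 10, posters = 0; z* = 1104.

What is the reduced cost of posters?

Binding: collating and press time. Non-binding: paper (14 unused).
By complementary slackness, y = 0 for the non-binding constraint.
From A_Bᵀ y = c: 1·y_collating + 2·y_press time = 24; 3·y_collating + 2·y_press time = 36.
→ y_collating = 6 and y_press time = 9.
Reduced cost of posters: c₃ − yᵀa₃ = 27 − (6·2 + 9·2) = 27 − 30 = -3.

-3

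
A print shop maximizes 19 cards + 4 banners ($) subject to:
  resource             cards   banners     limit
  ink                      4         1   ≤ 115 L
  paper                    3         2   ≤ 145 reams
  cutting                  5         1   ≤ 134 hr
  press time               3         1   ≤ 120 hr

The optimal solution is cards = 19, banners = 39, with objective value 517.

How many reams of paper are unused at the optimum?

paper used = 3·19 + 2·39 = 135; slack = 145 − 135 = 10.

10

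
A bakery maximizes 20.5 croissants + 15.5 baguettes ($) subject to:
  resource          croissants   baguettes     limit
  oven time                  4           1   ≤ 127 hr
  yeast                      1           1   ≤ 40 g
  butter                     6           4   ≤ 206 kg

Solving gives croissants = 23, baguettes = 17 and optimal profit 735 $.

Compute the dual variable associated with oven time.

Binding: yeast and butter. Non-binding: oven time (18 unused).
By complementary slackness, y = 0 for the non-binding constraint.
From A_Bᵀ y = c: 1·y_yeast + 6·y_butter = 20.5; 1·y_yeast + 4·y_butter = 15.5.
This yields shadow prices y_yeast = 5.5, y_butter = 2.5.
Shadow price of oven time = 0.

0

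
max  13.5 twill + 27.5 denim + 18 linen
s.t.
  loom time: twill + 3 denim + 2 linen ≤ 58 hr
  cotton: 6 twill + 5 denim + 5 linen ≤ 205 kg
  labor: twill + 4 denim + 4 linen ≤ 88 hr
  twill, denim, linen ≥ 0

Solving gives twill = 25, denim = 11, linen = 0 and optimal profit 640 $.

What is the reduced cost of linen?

-2

Binding: loom time and cotton. Non-binding: labor (19 unused).
Since labor is not tight, its dual is 0.
From A_Bᵀ y = c: 1·y_loom time + 6·y_cotton = 13.5; 3·y_loom time + 5·y_cotton = 27.5.
Solving: y_loom time = 7.5, y_cotton = 1.
Reduced cost of linen: c₃ − yᵀa₃ = 18 − (7.5·2 + 1·5) = 18 − 20 = -2.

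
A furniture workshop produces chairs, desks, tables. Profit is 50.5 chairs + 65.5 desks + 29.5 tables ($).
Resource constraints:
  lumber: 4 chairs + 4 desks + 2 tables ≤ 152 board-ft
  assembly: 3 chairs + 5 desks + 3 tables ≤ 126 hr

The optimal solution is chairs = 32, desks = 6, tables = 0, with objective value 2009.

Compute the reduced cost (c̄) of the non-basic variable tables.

Both lumber and assembly are binding at x*.
Dual feasibility on the basic columns requires 4·y_lumber + 3·y_assembly = 50.5, 4·y_lumber + 5·y_assembly = 65.5.
Solving: y_lumber = 7, y_assembly = 7.5.
Reduced cost of tables: c₃ − yᵀa₃ = 29.5 − (7·2 + 7.5·3) = 29.5 − 36.5 = -7.

-7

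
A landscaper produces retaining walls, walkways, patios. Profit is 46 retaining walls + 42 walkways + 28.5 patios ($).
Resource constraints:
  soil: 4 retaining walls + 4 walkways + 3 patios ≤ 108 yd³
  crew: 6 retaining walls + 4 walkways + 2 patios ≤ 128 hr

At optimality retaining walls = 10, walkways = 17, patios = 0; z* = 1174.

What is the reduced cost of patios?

-1

At the optimum: soil uses 108 of 108 (binding); crew uses 128 of 128 (binding).
The binding rows give the dual system: 4·y_soil + 6·y_crew = 46 and 4·y_soil + 4·y_crew = 42.
→ y_soil = 8.5 and y_crew = 2.
Reduced cost of patios: c₃ − yᵀa₃ = 28.5 − (8.5·3 + 2·2) = 28.5 − 29.5 = -1.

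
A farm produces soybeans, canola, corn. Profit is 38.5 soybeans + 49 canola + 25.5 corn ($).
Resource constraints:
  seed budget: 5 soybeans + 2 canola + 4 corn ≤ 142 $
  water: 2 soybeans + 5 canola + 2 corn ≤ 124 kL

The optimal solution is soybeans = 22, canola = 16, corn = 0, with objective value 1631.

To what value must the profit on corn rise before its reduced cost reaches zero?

Check each constraint at x*: seed budget 142/142 (tight); water 124/124 (tight).
Dual feasibility on the basic columns requires 5·y_seed budget + 2·y_water = 38.5, 2·y_seed budget + 5·y_water = 49.
This yields shadow prices y_seed budget = 4.5, y_water = 8.
corn enters the basis when its profit ≥ yᵀa₃ = 4.5·4 + 8·2 = 34.

34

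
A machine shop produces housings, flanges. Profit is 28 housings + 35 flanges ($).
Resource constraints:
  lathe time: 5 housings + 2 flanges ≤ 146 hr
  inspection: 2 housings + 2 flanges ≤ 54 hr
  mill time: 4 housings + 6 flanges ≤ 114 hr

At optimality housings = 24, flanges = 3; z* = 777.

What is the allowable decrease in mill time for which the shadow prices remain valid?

Binding constraints: inspection, mill time. The basis is B = [[2,2],[4,6]] with det 4.
Per unit decrease in mill time, x* moves by d = (0.5, -0.5).
The basis stays optimal until flanges reaches 0; allowable decrease = 6 hr.

6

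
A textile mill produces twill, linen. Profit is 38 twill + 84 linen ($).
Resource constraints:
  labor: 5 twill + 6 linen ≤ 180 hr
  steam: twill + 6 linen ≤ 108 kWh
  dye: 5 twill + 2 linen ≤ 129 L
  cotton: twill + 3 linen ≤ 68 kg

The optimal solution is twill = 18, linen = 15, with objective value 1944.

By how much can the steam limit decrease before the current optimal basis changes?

10.8

Binding constraints: labor, steam. The basis is B = [[5,6],[1,6]] with det 24.
Per unit decrease in steam, x* moves by d = (0.25, -0.2083).
The basis stays optimal until dye becomes binding; allowable decrease = 10.8 kWh.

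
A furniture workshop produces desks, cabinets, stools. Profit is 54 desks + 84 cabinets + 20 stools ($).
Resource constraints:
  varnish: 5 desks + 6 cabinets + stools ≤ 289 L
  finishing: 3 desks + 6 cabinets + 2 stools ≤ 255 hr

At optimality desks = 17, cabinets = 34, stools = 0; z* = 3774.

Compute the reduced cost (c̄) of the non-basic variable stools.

At the optimum: varnish uses 289 of 289 (binding); finishing uses 255 of 255 (binding).
The binding rows give the dual system: 5·y_varnish + 3·y_finishing = 54 and 6·y_varnish + 6·y_finishing = 84.
This yields shadow prices y_varnish = 6, y_finishing = 8.
Reduced cost of stools: c₃ − yᵀa₃ = 20 − (6·1 + 8·2) = 20 − 22 = -2.

-2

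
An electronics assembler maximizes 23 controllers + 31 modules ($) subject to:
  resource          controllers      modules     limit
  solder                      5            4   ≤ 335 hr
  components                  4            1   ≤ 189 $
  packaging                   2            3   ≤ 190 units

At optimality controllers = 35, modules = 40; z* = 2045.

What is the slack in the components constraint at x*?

9

components used = 4·35 + 1·40 = 180; slack = 189 − 180 = 9.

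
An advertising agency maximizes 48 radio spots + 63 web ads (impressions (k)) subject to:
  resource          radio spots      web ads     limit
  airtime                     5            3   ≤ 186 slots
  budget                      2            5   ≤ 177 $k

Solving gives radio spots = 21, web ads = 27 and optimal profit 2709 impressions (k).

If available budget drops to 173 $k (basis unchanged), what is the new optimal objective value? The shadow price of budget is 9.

2673

Δb = -4, so new z* = 2709 + (9)·(-4) = 2709 − 36 = 2673.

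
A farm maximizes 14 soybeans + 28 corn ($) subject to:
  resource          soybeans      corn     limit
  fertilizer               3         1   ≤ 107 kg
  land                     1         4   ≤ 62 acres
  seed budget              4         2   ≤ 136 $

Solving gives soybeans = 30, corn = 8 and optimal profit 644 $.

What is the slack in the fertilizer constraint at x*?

9

fertilizer used = 3·30 + 1·8 = 98; slack = 107 − 98 = 9.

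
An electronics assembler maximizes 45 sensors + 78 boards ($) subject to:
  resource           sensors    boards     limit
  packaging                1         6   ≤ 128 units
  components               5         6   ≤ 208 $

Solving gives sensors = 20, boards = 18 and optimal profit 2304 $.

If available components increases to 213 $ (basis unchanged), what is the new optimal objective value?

Check each constraint at x*: packaging 128/128 (tight); components 208/208 (tight).
The binding rows give the dual system: 1·y_packaging + 5·y_components = 45 and 6·y_packaging + 6·y_components = 78.
This yields shadow prices y_packaging = 5, y_components = 8.
Δz = y_components·Δb = 8 × (5) = 40, so new z* = 2304 + 40 = 2344.

2344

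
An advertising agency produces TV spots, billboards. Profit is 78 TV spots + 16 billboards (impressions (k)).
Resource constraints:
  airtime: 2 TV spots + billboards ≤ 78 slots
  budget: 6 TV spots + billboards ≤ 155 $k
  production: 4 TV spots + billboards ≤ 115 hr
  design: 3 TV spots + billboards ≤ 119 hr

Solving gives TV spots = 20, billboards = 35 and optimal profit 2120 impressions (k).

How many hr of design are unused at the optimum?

24

design used = 3·20 + 1·35 = 95; slack = 119 − 95 = 24.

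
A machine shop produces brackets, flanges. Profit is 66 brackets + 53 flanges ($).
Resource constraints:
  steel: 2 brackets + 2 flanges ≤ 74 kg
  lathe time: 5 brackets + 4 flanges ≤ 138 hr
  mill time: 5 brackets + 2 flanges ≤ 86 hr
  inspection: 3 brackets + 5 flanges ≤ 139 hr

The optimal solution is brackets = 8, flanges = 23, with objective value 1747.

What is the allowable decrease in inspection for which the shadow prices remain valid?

Binding constraints: mill time, inspection. The basis is B = [[5,2],[3,5]] with det 19.
Per unit decrease in inspection, x* moves by d = (0.1053, -0.2632).
The basis stays optimal until flanges reaches 0; allowable decrease = 87.4 hr.

87.4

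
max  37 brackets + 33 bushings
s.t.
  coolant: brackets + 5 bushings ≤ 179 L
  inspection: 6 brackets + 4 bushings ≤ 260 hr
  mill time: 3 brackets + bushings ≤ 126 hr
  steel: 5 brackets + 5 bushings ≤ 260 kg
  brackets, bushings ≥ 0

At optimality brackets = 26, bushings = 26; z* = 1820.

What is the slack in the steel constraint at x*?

0

steel used = 5·26 + 5·26 = 260; slack = 260 − 260 = 0.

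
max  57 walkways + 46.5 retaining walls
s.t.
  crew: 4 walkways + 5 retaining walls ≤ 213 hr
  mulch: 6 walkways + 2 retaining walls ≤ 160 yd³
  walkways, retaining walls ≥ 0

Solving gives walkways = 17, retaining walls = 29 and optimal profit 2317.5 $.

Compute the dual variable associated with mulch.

4.5

At the optimum: crew uses 213 of 213 (binding); mulch uses 160 of 160 (binding).
The binding rows give the dual system: 4·y_crew + 6·y_mulch = 57 and 5·y_crew + 2·y_mulch = 46.5.
Solving: y_crew = 7.5, y_mulch = 4.5.
Shadow price of mulch = 4.5.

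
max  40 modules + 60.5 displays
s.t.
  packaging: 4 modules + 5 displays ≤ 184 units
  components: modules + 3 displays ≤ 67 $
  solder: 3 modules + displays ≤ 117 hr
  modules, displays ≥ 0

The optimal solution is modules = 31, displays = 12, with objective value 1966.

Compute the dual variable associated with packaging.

Check each constraint at x*: packaging 184/184 (tight); components 67/67 (tight); solder 105/117 (slack 12).
By complementary slackness, y = 0 for the non-binding constraint.
From A_Bᵀ y = c: 4·y_packaging + 1·y_components = 40; 5·y_packaging + 3·y_components = 60.5.
This yields shadow prices y_packaging = 8.5, y_components = 6.
Shadow price of packaging = 8.5.

8.5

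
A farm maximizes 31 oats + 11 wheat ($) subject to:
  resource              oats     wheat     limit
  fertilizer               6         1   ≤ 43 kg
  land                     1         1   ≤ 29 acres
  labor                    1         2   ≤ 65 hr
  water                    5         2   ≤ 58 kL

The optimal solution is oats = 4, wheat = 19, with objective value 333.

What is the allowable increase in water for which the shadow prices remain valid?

8.4

Binding constraints: fertilizer, water. The basis is B = [[6,1],[5,2]] with det 7.
Per unit increase in water, x* moves by d = (-0.1429, 0.8571).
The basis stays optimal until land becomes binding; allowable increase = 8.4 kL.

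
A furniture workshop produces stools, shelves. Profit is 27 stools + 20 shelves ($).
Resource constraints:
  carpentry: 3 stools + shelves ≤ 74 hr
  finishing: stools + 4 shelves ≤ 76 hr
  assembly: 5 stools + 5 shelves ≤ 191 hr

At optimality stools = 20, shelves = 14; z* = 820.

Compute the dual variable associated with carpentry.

8

Check each constraint at x*: carpentry 74/74 (tight); finishing 76/76 (tight); assembly 170/191 (slack 21).
Since assembly is not tight, its dual is 0.
From A_Bᵀ y = c: 3·y_carpentry + 1·y_finishing = 27; 1·y_carpentry + 4·y_finishing = 20.
This yields shadow prices y_carpentry = 8, y_finishing = 3.
Shadow price of carpentry = 8.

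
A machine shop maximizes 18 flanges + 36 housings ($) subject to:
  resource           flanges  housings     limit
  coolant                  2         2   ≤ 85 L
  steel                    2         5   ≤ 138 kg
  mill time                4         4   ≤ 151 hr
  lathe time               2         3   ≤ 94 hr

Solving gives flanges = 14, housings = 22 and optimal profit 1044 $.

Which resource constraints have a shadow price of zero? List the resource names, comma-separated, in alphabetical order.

coolant, mill time

coolant: 72/85 (slack 13)
steel: 138/138 (binding)
mill time: 144/151 (slack 7)
lathe time: 94/94 (binding)
By complementary slackness, a constraint with positive slack has shadow price 0 → coolant, mill time.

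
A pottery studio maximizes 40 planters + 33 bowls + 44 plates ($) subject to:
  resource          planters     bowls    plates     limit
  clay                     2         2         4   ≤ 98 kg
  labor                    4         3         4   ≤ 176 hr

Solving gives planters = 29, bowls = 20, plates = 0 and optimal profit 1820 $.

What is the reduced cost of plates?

-8

Both clay and labor are binding at x*.
The binding rows give the dual system: 2·y_clay + 4·y_labor = 40 and 2·y_clay + 3·y_labor = 33.
Solving: y_clay = 6, y_labor = 7.
Reduced cost of plates: c₃ − yᵀa₃ = 44 − (6·4 + 7·4) = 44 − 52 = -8.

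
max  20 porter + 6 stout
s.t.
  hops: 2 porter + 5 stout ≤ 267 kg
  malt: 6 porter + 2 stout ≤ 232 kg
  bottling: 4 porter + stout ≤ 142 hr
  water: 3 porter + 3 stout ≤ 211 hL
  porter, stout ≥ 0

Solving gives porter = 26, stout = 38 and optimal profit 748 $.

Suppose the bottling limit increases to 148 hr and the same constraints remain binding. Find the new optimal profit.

At the optimum: hops uses 242 of 267 (slack = 25); malt uses 232 of 232 (binding); bottling uses 142 of 142 (binding); water uses 192 of 211 (slack = 19).
Slack constraints have shadow price 0 (complementary slackness).
The binding rows give the dual system: 6·y_malt + 4·y_bottling = 20 and 2·y_malt + 1·y_bottling = 6.
Solving: y_malt = 2, y_bottling = 2.
Δz = y_bottling·Δb = 2 × (6) = 12, so new z* = 748 + 12 = 760.

760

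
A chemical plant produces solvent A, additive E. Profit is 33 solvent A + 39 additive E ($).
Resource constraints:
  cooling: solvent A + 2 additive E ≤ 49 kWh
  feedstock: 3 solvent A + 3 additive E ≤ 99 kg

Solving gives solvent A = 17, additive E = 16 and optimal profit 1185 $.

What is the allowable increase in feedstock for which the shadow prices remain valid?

Binding constraints: cooling, feedstock. The basis is B = [[1,2],[3,3]] with det -3.
Per unit increase in feedstock, x* moves by d = (0.6667, -0.3333).
The basis stays optimal until additive E reaches 0; allowable increase = 48 kg.

48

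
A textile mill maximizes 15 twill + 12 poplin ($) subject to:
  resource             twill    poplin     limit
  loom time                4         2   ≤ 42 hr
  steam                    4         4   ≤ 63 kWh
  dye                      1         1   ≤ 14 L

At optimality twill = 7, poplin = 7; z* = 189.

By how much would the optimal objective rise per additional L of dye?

9

At the optimum: loom time uses 42 of 42 (binding); steam uses 56 of 63 (slack = 7); dye uses 14 of 14 (binding).
Slack constraints have shadow price 0 (complementary slackness).
The binding rows give the dual system: 4·y_loom time + 1·y_dye = 15 and 2·y_loom time + 1·y_dye = 12.
This yields shadow prices y_loom time = 1.5, y_dye = 9.
Shadow price of dye = 9.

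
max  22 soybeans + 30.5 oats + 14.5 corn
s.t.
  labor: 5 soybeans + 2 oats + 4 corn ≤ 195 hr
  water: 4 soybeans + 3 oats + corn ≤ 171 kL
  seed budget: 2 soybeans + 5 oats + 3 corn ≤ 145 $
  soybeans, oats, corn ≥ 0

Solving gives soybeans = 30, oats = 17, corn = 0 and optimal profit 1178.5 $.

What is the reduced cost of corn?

Binding: water and seed budget. Non-binding: labor (11 unused).
Since labor is not tight, its dual is 0.
Dual feasibility on the basic columns requires 4·y_water + 2·y_seed budget = 22, 3·y_water + 5·y_seed budget = 30.5.
This yields shadow prices y_water = 3.5, y_seed budget = 4.
Reduced cost of corn: c₃ − yᵀa₃ = 14.5 − (3.5·1 + 4·3) = 14.5 − 15.5 = -1.

-1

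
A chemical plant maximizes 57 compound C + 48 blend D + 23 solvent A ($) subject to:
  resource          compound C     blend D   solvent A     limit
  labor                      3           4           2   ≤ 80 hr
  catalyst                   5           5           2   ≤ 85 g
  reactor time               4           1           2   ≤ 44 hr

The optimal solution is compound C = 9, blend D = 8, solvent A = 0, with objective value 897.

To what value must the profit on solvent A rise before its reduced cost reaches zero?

Binding: catalyst and reactor time. Non-binding: labor (21 unused).
By complementary slackness, y = 0 for the non-binding constraint.
From A_Bᵀ y = c: 5·y_catalyst + 4·y_reactor time = 57; 5·y_catalyst + 1·y_reactor time = 48.
→ y_catalyst = 9 and y_reactor time = 3.
solvent A enters the basis when its profit ≥ yᵀa₃ = 9·2 + 3·2 = 24.

24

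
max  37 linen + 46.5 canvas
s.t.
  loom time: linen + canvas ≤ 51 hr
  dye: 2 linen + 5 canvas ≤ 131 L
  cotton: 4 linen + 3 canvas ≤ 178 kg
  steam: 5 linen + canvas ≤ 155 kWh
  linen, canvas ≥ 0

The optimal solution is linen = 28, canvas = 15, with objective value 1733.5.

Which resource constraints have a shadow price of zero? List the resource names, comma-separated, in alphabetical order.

cotton, loom time

loom time: 43/51 (slack 8)
dye: 131/131 (binding)
cotton: 157/178 (slack 21)
steam: 155/155 (binding)
By complementary slackness, a constraint with positive slack has shadow price 0 → cotton, loom time.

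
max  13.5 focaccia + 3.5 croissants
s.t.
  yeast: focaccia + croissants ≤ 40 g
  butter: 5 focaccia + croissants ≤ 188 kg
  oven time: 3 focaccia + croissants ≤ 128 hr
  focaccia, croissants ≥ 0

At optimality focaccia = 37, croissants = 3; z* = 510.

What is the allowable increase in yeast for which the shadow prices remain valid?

28

Binding constraints: yeast, butter. The basis is B = [[1,1],[5,1]] with det -4.
Per unit increase in yeast, x* moves by d = (-0.25, 1.25).
The basis stays optimal until oven time becomes binding; allowable increase = 28 g.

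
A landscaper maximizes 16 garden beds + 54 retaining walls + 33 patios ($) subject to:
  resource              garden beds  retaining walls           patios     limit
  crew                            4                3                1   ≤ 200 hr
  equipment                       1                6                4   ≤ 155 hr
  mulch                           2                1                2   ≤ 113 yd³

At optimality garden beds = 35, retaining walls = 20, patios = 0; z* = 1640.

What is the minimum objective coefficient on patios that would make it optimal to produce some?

Binding: crew and equipment. Non-binding: mulch (23 unused).
By complementary slackness, y = 0 for the non-binding constraint.
From A_Bᵀ y = c: 4·y_crew + 1·y_equipment = 16; 3·y_crew + 6·y_equipment = 54.
Solving: y_crew = 2, y_equipment = 8.
patios enters the basis when its profit ≥ yᵀa₃ = 2·1 + 8·4 = 34.

34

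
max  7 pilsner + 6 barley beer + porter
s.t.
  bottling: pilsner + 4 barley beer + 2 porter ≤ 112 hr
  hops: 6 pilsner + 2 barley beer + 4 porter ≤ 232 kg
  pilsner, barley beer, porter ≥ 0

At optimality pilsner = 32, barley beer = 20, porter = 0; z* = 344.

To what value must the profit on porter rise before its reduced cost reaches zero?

Check each constraint at x*: bottling 112/112 (tight); hops 232/232 (tight).
Dual feasibility on the basic columns requires 1·y_bottling + 6·y_hops = 7, 4·y_bottling + 2·y_hops = 6.
This yields shadow prices y_bottling = 1, y_hops = 1.
porter enters the basis when its profit ≥ yᵀa₃ = 1·2 + 1·4 = 6.

6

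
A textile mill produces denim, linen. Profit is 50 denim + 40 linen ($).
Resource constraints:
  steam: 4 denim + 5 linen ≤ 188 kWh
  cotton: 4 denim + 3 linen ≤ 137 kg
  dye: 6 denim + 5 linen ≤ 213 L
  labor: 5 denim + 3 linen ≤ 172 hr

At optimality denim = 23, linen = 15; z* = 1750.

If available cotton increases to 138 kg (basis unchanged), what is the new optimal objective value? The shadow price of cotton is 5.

Δb = 1, so new z* = 1750 + (5)·(1) = 1750 + 5 = 1755.

1755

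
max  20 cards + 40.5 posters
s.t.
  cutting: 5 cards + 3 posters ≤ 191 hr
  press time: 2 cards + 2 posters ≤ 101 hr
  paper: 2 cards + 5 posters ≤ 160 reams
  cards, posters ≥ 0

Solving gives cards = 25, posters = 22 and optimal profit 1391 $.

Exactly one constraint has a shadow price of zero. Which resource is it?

press time

cutting: 191/191 (binding)
press time: 94/101 (slack 7)
paper: 160/160 (binding)
By complementary slackness, a constraint with positive slack has shadow price 0 → press time.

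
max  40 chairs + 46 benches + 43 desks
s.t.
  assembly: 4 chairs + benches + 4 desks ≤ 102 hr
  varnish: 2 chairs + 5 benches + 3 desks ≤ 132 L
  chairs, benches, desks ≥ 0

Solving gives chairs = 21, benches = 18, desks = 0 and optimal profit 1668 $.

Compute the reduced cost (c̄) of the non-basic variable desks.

Both assembly and varnish are binding at x*.
Dual feasibility on the basic columns requires 4·y_assembly + 2·y_varnish = 40, 1·y_assembly + 5·y_varnish = 46.
Solving: y_assembly = 6, y_varnish = 8.
Reduced cost of desks: c₃ − yᵀa₃ = 43 − (6·4 + 8·3) = 43 − 48 = -5.

-5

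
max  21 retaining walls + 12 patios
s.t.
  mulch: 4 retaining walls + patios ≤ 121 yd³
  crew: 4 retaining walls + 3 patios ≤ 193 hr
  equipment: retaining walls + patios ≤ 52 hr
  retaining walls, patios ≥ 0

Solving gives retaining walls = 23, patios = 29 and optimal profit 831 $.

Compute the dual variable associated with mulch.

3

Check each constraint at x*: mulch 121/121 (tight); crew 179/193 (slack 14); equipment 52/52 (tight).
By complementary slackness, y = 0 for the non-binding constraint.
The binding rows give the dual system: 4·y_mulch + 1·y_equipment = 21 and 1·y_mulch + 1·y_equipment = 12.
→ y_mulch = 3 and y_equipment = 9.
Shadow price of mulch = 3.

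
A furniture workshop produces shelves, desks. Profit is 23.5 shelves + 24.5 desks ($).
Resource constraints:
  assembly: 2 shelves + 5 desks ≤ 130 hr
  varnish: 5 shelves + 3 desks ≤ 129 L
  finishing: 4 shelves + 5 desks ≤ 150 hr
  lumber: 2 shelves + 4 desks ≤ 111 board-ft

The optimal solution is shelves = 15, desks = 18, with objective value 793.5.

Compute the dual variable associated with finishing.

4

At the optimum: assembly uses 120 of 130 (slack = 10); varnish uses 129 of 129 (binding); finishing uses 150 of 150 (binding); lumber uses 102 of 111 (slack = 9).
Slack constraints have shadow price 0 (complementary slackness).
The binding rows give the dual system: 5·y_varnish + 4·y_finishing = 23.5 and 3·y_varnish + 5·y_finishing = 24.5.
Solving: y_varnish = 1.5, y_finishing = 4.
Shadow price of finishing = 4.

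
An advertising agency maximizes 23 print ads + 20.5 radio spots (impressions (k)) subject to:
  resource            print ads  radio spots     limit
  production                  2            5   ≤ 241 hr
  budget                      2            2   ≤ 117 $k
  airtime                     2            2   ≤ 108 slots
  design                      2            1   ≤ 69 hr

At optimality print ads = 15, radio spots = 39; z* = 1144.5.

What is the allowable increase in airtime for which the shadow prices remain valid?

Binding constraints: airtime, design. The basis is B = [[2,2],[2,1]] with det -2.
Per unit increase in airtime, x* moves by d = (-0.5, 1).
The basis stays optimal until production becomes binding; allowable increase = 4 slots.

4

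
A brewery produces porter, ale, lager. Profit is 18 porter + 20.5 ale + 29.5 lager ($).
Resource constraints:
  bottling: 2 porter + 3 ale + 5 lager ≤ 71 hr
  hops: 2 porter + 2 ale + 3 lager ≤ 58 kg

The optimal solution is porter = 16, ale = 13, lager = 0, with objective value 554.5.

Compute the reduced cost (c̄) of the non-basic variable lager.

-2.5

Check each constraint at x*: bottling 71/71 (tight); hops 58/58 (tight).
The binding rows give the dual system: 2·y_bottling + 2·y_hops = 18 and 3·y_bottling + 2·y_hops = 20.5.
This yields shadow prices y_bottling = 2.5, y_hops = 6.5.
Reduced cost of lager: c₃ − yᵀa₃ = 29.5 − (2.5·5 + 6.5·3) = 29.5 − 32 = -2.5.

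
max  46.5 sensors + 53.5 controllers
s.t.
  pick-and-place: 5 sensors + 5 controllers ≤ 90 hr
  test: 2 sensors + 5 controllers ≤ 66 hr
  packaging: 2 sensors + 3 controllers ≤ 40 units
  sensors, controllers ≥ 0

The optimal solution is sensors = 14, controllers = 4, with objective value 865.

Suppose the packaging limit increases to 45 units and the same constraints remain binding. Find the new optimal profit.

Check each constraint at x*: pick-and-place 90/90 (tight); test 48/66 (slack 18); packaging 40/40 (tight).
By complementary slackness, y = 0 for the non-binding constraint.
The binding rows give the dual system: 5·y_pick-and-place + 2·y_packaging = 46.5 and 5·y_pick-and-place + 3·y_packaging = 53.5.
→ y_pick-and-place = 6.5 and y_packaging = 7.
Δz = y_packaging·Δb = 7 × (5) = 35, so new z* = 865 + 35 = 900.

900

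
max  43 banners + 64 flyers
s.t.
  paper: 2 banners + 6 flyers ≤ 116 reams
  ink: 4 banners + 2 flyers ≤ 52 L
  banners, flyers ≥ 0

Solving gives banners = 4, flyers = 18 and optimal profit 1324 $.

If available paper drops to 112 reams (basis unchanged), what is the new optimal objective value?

Both paper and ink are binding at x*.
Dual feasibility on the basic columns requires 2·y_paper + 4·y_ink = 43, 6·y_paper + 2·y_ink = 64.
→ y_paper = 8.5 and y_ink = 6.5.
Δz = y_paper·Δb = 8.5 × (-4) = -34, so new z* = 1324 − 34 = 1290.

1290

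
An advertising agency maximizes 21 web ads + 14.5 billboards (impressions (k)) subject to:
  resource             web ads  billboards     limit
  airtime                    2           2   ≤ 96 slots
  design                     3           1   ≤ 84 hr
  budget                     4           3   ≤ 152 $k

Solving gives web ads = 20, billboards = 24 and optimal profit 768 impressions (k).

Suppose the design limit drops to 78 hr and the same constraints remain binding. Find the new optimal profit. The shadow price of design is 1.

Δb = -6, so new z* = 768 + (1)·(-6) = 768 − 6 = 762.

762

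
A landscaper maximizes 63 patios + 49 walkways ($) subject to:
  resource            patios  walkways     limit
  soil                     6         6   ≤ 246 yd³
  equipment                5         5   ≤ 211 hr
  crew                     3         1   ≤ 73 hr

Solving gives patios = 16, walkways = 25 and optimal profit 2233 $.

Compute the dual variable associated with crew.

7

At the optimum: soil uses 246 of 246 (binding); equipment uses 205 of 211 (slack = 6); crew uses 73 of 73 (binding).
Slack constraints have shadow price 0 (complementary slackness).
Dual feasibility on the basic columns requires 6·y_soil + 3·y_crew = 63, 6·y_soil + 1·y_crew = 49.
Solving: y_soil = 7, y_crew = 7.
Shadow price of crew = 7.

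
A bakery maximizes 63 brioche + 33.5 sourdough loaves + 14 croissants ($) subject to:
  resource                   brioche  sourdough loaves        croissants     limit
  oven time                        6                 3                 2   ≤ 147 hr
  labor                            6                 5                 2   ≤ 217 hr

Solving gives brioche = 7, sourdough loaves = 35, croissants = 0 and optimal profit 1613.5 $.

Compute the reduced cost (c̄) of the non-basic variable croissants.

-7

At the optimum: oven time uses 147 of 147 (binding); labor uses 217 of 217 (binding).
Dual feasibility on the basic columns requires 6·y_oven time + 6·y_labor = 63, 3·y_oven time + 5·y_labor = 33.5.
Solving: y_oven time = 9.5, y_labor = 1.
Reduced cost of croissants: c₃ − yᵀa₃ = 14 − (9.5·2 + 1·2) = 14 − 21 = -7.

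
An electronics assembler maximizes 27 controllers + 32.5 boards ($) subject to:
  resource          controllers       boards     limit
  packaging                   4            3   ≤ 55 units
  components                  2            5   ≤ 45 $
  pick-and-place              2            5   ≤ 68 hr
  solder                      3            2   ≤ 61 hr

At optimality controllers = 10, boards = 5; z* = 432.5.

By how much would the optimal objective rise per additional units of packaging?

Check each constraint at x*: packaging 55/55 (tight); components 45/45 (tight); pick-and-place 45/68 (slack 23); solder 40/61 (slack 21).
Slack constraints have shadow price 0 (complementary slackness).
Dual feasibility on the basic columns requires 4·y_packaging + 2·y_components = 27, 3·y_packaging + 5·y_components = 32.5.
→ y_packaging = 5 and y_components = 3.5.
Shadow price of packaging = 5.

5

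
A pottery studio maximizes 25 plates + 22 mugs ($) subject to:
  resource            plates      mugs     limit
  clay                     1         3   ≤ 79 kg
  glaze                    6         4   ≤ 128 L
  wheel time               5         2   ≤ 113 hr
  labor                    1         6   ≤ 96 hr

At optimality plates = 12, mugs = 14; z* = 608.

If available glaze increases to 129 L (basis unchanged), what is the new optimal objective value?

Check each constraint at x*: clay 54/79 (slack 25); glaze 128/128 (tight); wheel time 88/113 (slack 25); labor 96/96 (tight).
Slack constraints have shadow price 0 (complementary slackness).
The binding rows give the dual system: 6·y_glaze + 1·y_labor = 25 and 4·y_glaze + 6·y_labor = 22.
This yields shadow prices y_glaze = 4, y_labor = 1.
Δz = y_glaze·Δb = 4 × (1) = 4, so new z* = 608 + 4 = 612.

612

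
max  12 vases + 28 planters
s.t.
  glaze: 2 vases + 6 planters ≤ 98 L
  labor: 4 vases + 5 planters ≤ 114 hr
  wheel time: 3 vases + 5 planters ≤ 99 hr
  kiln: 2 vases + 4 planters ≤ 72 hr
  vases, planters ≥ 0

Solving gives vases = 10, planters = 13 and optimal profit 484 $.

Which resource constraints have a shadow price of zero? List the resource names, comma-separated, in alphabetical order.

glaze: 98/98 (binding)
labor: 105/114 (slack 9)
wheel time: 95/99 (slack 4)
kiln: 72/72 (binding)
By complementary slackness, a constraint with positive slack has shadow price 0 → labor, wheel time.

labor, wheel time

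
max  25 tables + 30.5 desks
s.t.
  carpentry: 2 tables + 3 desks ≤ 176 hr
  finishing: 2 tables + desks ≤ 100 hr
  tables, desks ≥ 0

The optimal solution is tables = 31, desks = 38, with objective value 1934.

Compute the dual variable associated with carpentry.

Both carpentry and finishing are binding at x*.
From A_Bᵀ y = c: 2·y_carpentry + 2·y_finishing = 25; 3·y_carpentry + 1·y_finishing = 30.5.
Solving: y_carpentry = 9, y_finishing = 3.5.
Shadow price of carpentry = 9.

9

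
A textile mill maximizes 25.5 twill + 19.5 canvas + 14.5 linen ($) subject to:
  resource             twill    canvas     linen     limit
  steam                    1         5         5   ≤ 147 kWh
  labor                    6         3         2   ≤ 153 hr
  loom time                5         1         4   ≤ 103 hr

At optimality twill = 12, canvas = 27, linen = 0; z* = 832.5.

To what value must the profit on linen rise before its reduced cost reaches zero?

15.5

At the optimum: steam uses 147 of 147 (binding); labor uses 153 of 153 (binding); loom time uses 87 of 103 (slack = 16).
By complementary slackness, y = 0 for the non-binding constraint.
The binding rows give the dual system: 1·y_steam + 6·y_labor = 25.5 and 5·y_steam + 3·y_labor = 19.5.
→ y_steam = 1.5 and y_labor = 4.
linen enters the basis when its profit ≥ yᵀa₃ = 1.5·5 + 4·2 = 15.5.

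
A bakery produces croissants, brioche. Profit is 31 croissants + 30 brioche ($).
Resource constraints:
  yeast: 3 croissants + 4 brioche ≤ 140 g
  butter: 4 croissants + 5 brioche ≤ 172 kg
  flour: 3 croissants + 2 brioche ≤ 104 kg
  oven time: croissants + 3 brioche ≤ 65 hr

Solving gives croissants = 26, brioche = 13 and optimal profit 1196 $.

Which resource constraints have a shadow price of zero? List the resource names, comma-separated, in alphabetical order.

yeast: 130/140 (slack 10)
butter: 169/172 (slack 3)
flour: 104/104 (binding)
oven time: 65/65 (binding)
By complementary slackness, a constraint with positive slack has shadow price 0 → butter, yeast.

butter, yeast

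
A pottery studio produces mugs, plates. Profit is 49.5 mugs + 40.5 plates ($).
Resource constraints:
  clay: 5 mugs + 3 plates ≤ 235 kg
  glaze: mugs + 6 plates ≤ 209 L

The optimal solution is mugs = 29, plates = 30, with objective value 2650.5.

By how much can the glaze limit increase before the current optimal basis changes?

Binding constraints: clay, glaze. The basis is B = [[5,3],[1,6]] with det 27.
Per unit increase in glaze, x* moves by d = (-0.1111, 0.1852).
The basis stays optimal until mugs reaches 0; allowable increase = 261 L.

261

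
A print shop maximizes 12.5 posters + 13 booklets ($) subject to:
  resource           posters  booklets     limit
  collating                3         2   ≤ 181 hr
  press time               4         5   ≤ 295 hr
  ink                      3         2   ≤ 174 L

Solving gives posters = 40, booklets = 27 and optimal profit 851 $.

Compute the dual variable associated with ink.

Binding: press time and ink. Non-binding: collating (7 unused).
Since collating is not tight, its dual is 0.
From A_Bᵀ y = c: 4·y_press time + 3·y_ink = 12.5; 5·y_press time + 2·y_ink = 13.
This yields shadow prices y_press time = 2, y_ink = 1.5.
Shadow price of ink = 1.5.

1.5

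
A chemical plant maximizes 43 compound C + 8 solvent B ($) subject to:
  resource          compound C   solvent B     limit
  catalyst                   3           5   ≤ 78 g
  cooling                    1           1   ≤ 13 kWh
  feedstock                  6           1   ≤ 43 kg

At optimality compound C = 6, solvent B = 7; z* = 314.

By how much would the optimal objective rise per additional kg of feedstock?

7

At the optimum: catalyst uses 53 of 78 (slack = 25); cooling uses 13 of 13 (binding); feedstock uses 43 of 43 (binding).
By complementary slackness, y = 0 for the non-binding constraint.
Dual feasibility on the basic columns requires 1·y_cooling + 6·y_feedstock = 43, 1·y_cooling + 1·y_feedstock = 8.
Solving: y_cooling = 1, y_feedstock = 7.
Shadow price of feedstock = 7.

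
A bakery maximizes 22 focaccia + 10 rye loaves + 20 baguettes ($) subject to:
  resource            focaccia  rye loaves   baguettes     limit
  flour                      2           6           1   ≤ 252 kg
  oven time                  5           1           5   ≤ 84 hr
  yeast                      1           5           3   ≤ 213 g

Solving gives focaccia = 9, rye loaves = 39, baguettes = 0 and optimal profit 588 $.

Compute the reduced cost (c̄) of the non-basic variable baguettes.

At the optimum: flour uses 252 of 252 (binding); oven time uses 84 of 84 (binding); yeast uses 204 of 213 (slack = 9).
By complementary slackness, y = 0 for the non-binding constraint.
The binding rows give the dual system: 2·y_flour + 5·y_oven time = 22 and 6·y_flour + 1·y_oven time = 10.
→ y_flour = 1 and y_oven time = 4.
Reduced cost of baguettes: c₃ − yᵀa₃ = 20 − (1·1 + 4·5) = 20 − 21 = -1.

-1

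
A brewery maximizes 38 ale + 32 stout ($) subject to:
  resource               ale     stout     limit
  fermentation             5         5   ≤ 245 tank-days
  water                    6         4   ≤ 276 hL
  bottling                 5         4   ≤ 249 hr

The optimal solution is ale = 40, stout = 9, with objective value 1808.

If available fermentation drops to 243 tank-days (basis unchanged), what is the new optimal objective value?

At the optimum: fermentation uses 245 of 245 (binding); water uses 276 of 276 (binding); bottling uses 236 of 249 (slack = 13).
Slack constraints have shadow price 0 (complementary slackness).
Dual feasibility on the basic columns requires 5·y_fermentation + 6·y_water = 38, 5·y_fermentation + 4·y_water = 32.
This yields shadow prices y_fermentation = 4, y_water = 3.
Δz = y_fermentation·Δb = 4 × (-2) = -8, so new z* = 1808 − 8 = 1800.

1800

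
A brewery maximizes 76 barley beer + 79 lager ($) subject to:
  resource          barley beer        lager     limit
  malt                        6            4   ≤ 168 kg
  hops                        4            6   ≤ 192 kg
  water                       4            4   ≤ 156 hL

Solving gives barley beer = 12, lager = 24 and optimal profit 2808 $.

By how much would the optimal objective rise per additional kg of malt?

7

Binding: malt and hops. Non-binding: water (12 unused).
By complementary slackness, y = 0 for the non-binding constraint.
Dual feasibility on the basic columns requires 6·y_malt + 4·y_hops = 76, 4·y_malt + 6·y_hops = 79.
Solving: y_malt = 7, y_hops = 8.5.
Shadow price of malt = 7.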